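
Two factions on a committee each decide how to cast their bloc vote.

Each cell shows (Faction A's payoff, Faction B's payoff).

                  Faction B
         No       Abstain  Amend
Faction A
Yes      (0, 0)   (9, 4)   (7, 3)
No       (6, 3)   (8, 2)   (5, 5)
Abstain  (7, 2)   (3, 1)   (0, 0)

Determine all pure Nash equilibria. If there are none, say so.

Faction A against No: payoffs 0, 6, 7 → best response Abstain.
Faction A against Abstain: payoffs 9, 8, 3 → best response Yes.
Faction A against Amend: payoffs 7, 5, 0 → best response Yes.
Faction B against Yes: payoffs 0, 4, 3 → best response Abstain.
Faction B against No: payoffs 3, 2, 5 → best response Amend.
Faction B against Abstain: payoffs 2, 1, 0 → best response No.
Mutual best responses: (Yes, Abstain); (Abstain, No).

The pure Nash equilibria are (Yes, Abstain); (Abstain, No).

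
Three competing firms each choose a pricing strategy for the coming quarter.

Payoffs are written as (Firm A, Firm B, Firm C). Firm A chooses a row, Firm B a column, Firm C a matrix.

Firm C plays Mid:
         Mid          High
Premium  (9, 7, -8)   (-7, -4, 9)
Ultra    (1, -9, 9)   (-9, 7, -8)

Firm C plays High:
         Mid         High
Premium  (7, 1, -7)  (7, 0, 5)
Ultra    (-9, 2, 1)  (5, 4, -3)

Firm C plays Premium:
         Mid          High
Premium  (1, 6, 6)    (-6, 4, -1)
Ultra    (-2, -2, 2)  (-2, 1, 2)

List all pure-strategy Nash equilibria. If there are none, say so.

The pure Nash equilibria are (Premium, Mid, Premium); (Ultra, High, Premium).

(Premium, Mid, Mid): Firm C can switch to High (-8 → -7). Not NE.
(Premium, Mid, High): Firm C can switch to Premium (-7 → 6). Not NE.
(Premium, Mid, Premium): Firm A gets 1, best alternative -2; Firm B gets 6, best alternative 4; Firm C gets 6, best alternative -7. No profitable deviation — NE.
(Premium, High, Mid): Firm B can switch to Mid (-4 → 7). Not NE.
(Premium, High, High): Firm B can switch to Mid (0 → 1). Not NE.
(Premium, High, Premium): Firm A can switch to Ultra (-6 → -2). Not NE.
(Ultra, Mid, Mid): Firm A can switch to Premium (1 → 9). Not NE.
(Ultra, Mid, High): Firm A can switch to Premium (-9 → 7). Not NE.
(Ultra, Mid, Premium): Firm A can switch to Premium (-2 → 1). Not NE.
(Ultra, High, Mid): Firm A can switch to Premium (-9 → -7). Not NE.
(Ultra, High, High): Firm A can switch to Premium (5 → 7). Not NE.
(Ultra, High, Premium): Firm A gets -2, best alternative -6; Firm B gets 1, best alternative -2; Firm C gets 2, best alternative -3. No profitable deviation — NE.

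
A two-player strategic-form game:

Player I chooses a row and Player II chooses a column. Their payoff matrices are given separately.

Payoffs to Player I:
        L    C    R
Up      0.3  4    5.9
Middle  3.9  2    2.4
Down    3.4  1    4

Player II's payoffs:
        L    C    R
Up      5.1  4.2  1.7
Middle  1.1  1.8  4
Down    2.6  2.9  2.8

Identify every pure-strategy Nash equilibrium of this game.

No pure-strategy Nash equilibrium.

Player I against L: payoffs 0.3, 3.9, 3.4 → best response Middle.
Player I against C: payoffs 4, 2, 1 → best response Up.
Player I against R: payoffs 5.9, 2.4, 4 → best response Up.
Player II against Up: payoffs 5.1, 4.2, 1.7 → best response L.
Player II against Middle: payoffs 1.1, 1.8, 4 → best response R.
Player II against Down: payoffs 2.6, 2.9, 2.8 → best response C.
No profile is a mutual best response for all players.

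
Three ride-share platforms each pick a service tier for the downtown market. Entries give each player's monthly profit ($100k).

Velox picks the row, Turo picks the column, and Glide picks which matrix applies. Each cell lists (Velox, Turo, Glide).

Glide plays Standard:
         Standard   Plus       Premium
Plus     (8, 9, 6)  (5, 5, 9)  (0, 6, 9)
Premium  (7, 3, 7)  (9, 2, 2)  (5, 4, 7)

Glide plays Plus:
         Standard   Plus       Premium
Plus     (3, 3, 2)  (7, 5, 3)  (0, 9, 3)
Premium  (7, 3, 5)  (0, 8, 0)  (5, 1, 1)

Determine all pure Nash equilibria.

Pure-strategy Nash equilibria: (Plus, Standard, Standard); (Premium, Premium, Standard)

Velox against (Standard, Standard): payoffs 8, 7 → best response Plus.
Velox against (Standard, Plus): payoffs 3, 7 → best response Premium.
Velox against (Plus, Standard): payoffs 5, 9 → best response Premium.
Velox against (Plus, Plus): payoffs 7, 0 → best response Plus.
Velox against (Premium, Standard): payoffs 0, 5 → best response Premium.
Velox against (Premium, Plus): payoffs 0, 5 → best response Premium.
Turo against (Plus, Standard): payoffs 9, 5, 6 → best response Standard.
Turo against (Plus, Plus): payoffs 3, 5, 9 → best response Premium.
Turo against (Premium, Standard): payoffs 3, 2, 4 → best response Premium.
Turo against (Premium, Plus): payoffs 3, 8, 1 → best response Plus.
Glide against (Plus, Standard): payoffs 6, 2 → best response Standard.
Glide against (Plus, Plus): payoffs 9, 3 → best response Standard.
Glide against (Plus, Premium): payoffs 9, 3 → best response Standard.
Glide against (Premium, Standard): payoffs 7, 5 → best response Standard.
Glide against (Premium, Plus): payoffs 2, 0 → best response Standard.
Glide against (Premium, Premium): payoffs 7, 1 → best response Standard.
Mutual best responses: (Plus, Standard, Standard); (Premium, Premium, Standard).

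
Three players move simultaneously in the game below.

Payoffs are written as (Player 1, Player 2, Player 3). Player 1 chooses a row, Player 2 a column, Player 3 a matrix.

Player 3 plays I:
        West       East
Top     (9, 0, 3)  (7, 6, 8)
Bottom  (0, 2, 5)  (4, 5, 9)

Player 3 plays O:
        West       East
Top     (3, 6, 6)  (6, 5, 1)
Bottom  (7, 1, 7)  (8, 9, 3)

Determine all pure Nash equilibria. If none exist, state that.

The unique pure-strategy Nash equilibrium is (Top, East, I).

(Top, West, I): Player 2 can switch to East (0 → 6). Not NE.
(Top, West, O): Player 1 can switch to Bottom (3 → 7). Not NE.
(Top, East, I): Player 1 gets 7, best alternative 4; Player 2 gets 6, best alternative 0; Player 3 gets 8, best alternative 1. No profitable deviation — NE.
(Top, East, O): Player 1 can switch to Bottom (6 → 8). Not NE.
(Bottom, West, I): Player 1 can switch to Top (0 → 9). Not NE.
(Bottom, West, O): Player 2 can switch to East (1 → 9). Not NE.
(Bottom, East, I): Player 1 can switch to Top (4 → 7). Not NE.
(Bottom, East, O): Player 3 can switch to I (3 → 9). Not NE.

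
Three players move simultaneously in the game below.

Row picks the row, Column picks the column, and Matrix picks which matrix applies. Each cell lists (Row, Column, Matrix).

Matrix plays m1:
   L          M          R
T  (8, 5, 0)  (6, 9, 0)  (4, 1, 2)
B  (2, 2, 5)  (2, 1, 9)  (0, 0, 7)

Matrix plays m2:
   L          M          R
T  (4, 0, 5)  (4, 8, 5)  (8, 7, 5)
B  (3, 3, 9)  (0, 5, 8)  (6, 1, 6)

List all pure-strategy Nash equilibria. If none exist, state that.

For each player, find the best response to each opponent profile; mutual best responses are the pure NE.
Row against (L, m1): payoffs 8, 2 → best response T.
Row against (L, m2): payoffs 4, 3 → best response T.
Row against (M, m1): payoffs 6, 2 → best response T.
Row against (M, m2): payoffs 4, 0 → best response T.
Row against (R, m1): payoffs 4, 0 → best response T.
Row against (R, m2): payoffs 8, 6 → best response T.
Column against (T, m1): payoffs 5, 9, 1 → best response M.
Column against (T, m2): payoffs 0, 8, 7 → best response M.
Column against (B, m1): payoffs 2, 1, 0 → best response L.
Column against (B, m2): payoffs 3, 5, 1 → best response M.
Matrix against (T, L): payoffs 0, 5 → best response m2.
Matrix against (T, M): payoffs 0, 5 → best response m2.
Matrix against (T, R): payoffs 2, 5 → best response m2.
Matrix against (B, L): payoffs 5, 9 → best response m2.
Matrix against (B, M): payoffs 9, 8 → best response m1.
Matrix against (B, R): payoffs 7, 6 → best response m1.
Mutual best responses: (T, M, m2).

Pure NE: (T, M, m2)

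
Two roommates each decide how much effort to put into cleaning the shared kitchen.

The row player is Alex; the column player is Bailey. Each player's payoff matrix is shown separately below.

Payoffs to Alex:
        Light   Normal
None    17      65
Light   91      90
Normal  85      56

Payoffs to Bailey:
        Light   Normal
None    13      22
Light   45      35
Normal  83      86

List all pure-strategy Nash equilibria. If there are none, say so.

For each strategy profile, look for a profitable unilateral deviation.
(None, Light): Alex can switch to Light (17 → 91). Not NE.
(None, Normal): Alex can switch to Light (65 → 90). Not NE.
(Light, Light): Alex gets 91, best alternative 85; Bailey gets 45, best alternative 35. No profitable deviation — NE.
(Light, Normal): Bailey can switch to Light (35 → 45). Not NE.
(Normal, Light): Alex can switch to Light (85 → 91). Not NE.
(Normal, Normal): Alex can switch to None (56 → 65). Not NE.

(Light, Light)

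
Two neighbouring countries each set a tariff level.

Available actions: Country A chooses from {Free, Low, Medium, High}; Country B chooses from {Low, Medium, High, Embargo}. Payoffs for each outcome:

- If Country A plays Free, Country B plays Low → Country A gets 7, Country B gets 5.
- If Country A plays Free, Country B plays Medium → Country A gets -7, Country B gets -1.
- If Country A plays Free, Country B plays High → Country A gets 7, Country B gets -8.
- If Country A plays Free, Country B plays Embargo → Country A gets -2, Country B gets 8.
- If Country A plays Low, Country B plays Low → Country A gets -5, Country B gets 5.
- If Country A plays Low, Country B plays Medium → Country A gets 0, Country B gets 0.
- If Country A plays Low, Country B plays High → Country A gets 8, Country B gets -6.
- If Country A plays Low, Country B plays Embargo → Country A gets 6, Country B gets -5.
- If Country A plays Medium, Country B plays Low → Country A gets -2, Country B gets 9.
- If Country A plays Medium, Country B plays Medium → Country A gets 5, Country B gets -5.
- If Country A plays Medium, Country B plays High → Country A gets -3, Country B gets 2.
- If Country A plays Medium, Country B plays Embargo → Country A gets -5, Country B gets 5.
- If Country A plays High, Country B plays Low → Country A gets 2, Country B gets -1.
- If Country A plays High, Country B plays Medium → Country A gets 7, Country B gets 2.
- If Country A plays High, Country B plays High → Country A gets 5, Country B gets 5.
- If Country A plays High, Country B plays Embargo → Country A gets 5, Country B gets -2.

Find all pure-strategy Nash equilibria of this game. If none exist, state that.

Country A against Low: payoffs 7, -5, -2, 2 → best response Free.
Country A against Medium: payoffs -7, 0, 5, 7 → best response High.
Country A against High: payoffs 7, 8, -3, 5 → best response Low.
Country A against Embargo: payoffs -2, 6, -5, 5 → best response Low.
Country B against Free: payoffs 5, -1, -8, 8 → best response Embargo.
Country B against Low: payoffs 5, 0, -6, -5 → best response Low.
Country B against Medium: payoffs 9, -5, 2, 5 → best response Low.
Country B against High: payoffs -1, 2, 5, -2 → best response High.
No profile is a mutual best response for all players.

There is no pure-strategy Nash equilibrium.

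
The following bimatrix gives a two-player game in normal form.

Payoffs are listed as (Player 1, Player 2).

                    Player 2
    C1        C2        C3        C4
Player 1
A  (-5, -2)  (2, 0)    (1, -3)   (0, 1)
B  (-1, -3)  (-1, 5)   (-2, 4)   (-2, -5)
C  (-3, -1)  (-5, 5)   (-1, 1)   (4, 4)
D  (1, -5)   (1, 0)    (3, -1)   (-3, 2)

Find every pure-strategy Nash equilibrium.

No pure-strategy Nash equilibrium.

For each player, find the best response to each opponent profile; mutual best responses are the pure NE.
Player 1 against C1: payoffs -5, -1, -3, 1 → best response D.
Player 1 against C2: payoffs 2, -1, -5, 1 → best response A.
Player 1 against C3: payoffs 1, -2, -1, 3 → best response D.
Player 1 against C4: payoffs 0, -2, 4, -3 → best response C.
Player 2 against A: payoffs -2, 0, -3, 1 → best response C4.
Player 2 against B: payoffs -3, 5, 4, -5 → best response C2.
Player 2 against C: payoffs -1, 5, 1, 4 → best response C2.
Player 2 against D: payoffs -5, 0, -1, 2 → best response C4.
No profile is a mutual best response for all players.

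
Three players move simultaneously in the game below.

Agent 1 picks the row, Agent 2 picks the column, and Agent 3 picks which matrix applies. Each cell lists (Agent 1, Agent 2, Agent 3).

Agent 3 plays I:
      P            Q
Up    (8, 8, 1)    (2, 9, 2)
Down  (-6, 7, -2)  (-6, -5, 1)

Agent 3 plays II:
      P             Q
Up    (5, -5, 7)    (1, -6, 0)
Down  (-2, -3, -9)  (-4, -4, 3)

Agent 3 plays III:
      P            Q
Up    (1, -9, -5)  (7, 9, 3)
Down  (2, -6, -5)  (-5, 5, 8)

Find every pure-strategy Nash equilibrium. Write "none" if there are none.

(Up, P, II), (Up, Q, III)

For each strategy profile, look for a profitable unilateral deviation.
(Up, P, I): Agent 2 can switch to Q (8 → 9). Not NE.
(Up, P, II): Agent 1 gets 5, best alternative -2; Agent 2 gets -5, best alternative -6; Agent 3 gets 7, best alternative 1. No profitable deviation — NE.
(Up, P, III): Agent 1 can switch to Down (1 → 2). Not NE.
(Up, Q, I): Agent 3 can switch to III (2 → 3). Not NE.
(Up, Q, II): Agent 2 can switch to P (-6 → -5). Not NE.
(Up, Q, III): Agent 1 gets 7, best alternative -5; Agent 2 gets 9, best alternative -9; Agent 3 gets 3, best alternative 2. No profitable deviation — NE.
(Down, P, I): Agent 1 can switch to Up (-6 → 8). Not NE.
(Down, P, II): Agent 1 can switch to Up (-2 → 5). Not NE.
(Down, P, III): Agent 2 can switch to Q (-6 → 5). Not NE.
(Down, Q, I): Agent 1 can switch to Up (-6 → 2). Not NE.
(The remaining 2 profiles each have a profitable deviation by the same check.)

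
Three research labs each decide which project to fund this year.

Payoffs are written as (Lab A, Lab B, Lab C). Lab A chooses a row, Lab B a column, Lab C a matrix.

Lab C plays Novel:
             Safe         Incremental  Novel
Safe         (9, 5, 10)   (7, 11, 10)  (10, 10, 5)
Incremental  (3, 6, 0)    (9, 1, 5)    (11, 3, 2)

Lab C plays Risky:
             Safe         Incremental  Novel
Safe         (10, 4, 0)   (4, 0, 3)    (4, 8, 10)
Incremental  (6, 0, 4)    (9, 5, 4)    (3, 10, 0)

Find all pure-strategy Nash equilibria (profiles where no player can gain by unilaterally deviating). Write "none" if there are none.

(Safe, Novel, Risky)

For each strategy profile, look for a profitable unilateral deviation.
(Safe, Safe, Novel): Lab B can switch to Incremental (5 → 11). Not NE.
(Safe, Safe, Risky): Lab B can switch to Novel (4 → 8). Not NE.
(Safe, Incremental, Novel): Lab A can switch to Incremental (7 → 9). Not NE.
(Safe, Incremental, Risky): Lab A can switch to Incremental (4 → 9). Not NE.
(Safe, Novel, Novel): Lab A can switch to Incremental (10 → 11). Not NE.
(Safe, Novel, Risky): Lab A gets 4, best alternative 3; Lab B gets 8, best alternative 4; Lab C gets 10, best alternative 5. No profitable deviation — NE.
(Incremental, Safe, Novel): Lab A can switch to Safe (3 → 9). Not NE.
(Incremental, Safe, Risky): Lab A can switch to Safe (6 → 10). Not NE.
(Incremental, Incremental, Novel): Lab B can switch to Safe (1 → 6). Not NE.
(Incremental, Incremental, Risky): Lab B can switch to Novel (5 → 10). Not NE.
(Incremental, Novel, Novel): Lab B can switch to Safe (3 → 6). Not NE.
(The remaining 1 profile has a profitable deviation by the same check.)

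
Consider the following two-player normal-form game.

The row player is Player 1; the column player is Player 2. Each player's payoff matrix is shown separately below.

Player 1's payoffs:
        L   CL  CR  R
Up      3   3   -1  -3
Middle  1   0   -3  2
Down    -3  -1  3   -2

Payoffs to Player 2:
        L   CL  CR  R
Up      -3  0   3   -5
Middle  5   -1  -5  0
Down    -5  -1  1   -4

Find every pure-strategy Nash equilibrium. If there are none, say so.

The unique pure-strategy Nash equilibrium is (Down, CR).

Player 1 against L: payoffs 3, 1, -3 → best response Up.
Player 1 against CL: payoffs 3, 0, -1 → best response Up.
Player 1 against CR: payoffs -1, -3, 3 → best response Down.
Player 1 against R: payoffs -3, 2, -2 → best response Middle.
Player 2 against Up: payoffs -3, 0, 3, -5 → best response CR.
Player 2 against Middle: payoffs 5, -1, -5, 0 → best response L.
Player 2 against Down: payoffs -5, -1, 1, -4 → best response CR.
Mutual best responses: (Down, CR).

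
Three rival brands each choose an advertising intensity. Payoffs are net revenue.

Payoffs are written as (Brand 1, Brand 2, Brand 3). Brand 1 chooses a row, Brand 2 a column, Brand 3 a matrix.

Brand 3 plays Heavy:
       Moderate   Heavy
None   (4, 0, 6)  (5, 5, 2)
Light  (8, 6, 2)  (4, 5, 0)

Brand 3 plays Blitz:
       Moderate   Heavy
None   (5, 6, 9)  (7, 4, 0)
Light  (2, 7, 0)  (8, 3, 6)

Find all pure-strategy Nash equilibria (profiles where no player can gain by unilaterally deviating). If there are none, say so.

Brand 1 against (Moderate, Heavy): payoffs 4, 8 → best response Light.
Brand 1 against (Moderate, Blitz): payoffs 5, 2 → best response None.
Brand 1 against (Heavy, Heavy): payoffs 5, 4 → best response None.
Brand 1 against (Heavy, Blitz): payoffs 7, 8 → best response Light.
Brand 2 against (None, Heavy): payoffs 0, 5 → best response Heavy.
Brand 2 against (None, Blitz): payoffs 6, 4 → best response Moderate.
Brand 2 against (Light, Heavy): payoffs 6, 5 → best response Moderate.
Brand 2 against (Light, Blitz): payoffs 7, 3 → best response Moderate.
Brand 3 against (None, Moderate): payoffs 6, 9 → best response Blitz.
Brand 3 against (None, Heavy): payoffs 2, 0 → best response Heavy.
Brand 3 against (Light, Moderate): payoffs 2, 0 → best response Heavy.
Brand 3 against (Light, Heavy): payoffs 0, 6 → best response Blitz.
Mutual best responses: (None, Moderate, Blitz); (None, Heavy, Heavy); (Light, Moderate, Heavy).

The pure Nash equilibria are (None, Moderate, Blitz); (None, Heavy, Heavy); (Light, Moderate, Heavy).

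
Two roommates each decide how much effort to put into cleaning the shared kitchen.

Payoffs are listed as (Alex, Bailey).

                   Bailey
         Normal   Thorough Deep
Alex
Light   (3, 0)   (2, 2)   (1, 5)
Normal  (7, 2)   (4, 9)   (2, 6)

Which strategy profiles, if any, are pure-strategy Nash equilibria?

The unique pure-strategy Nash equilibrium is (Normal, Thorough).

(Light, Normal): Alex can switch to Normal (3 → 7). Not NE.
(Light, Thorough): Alex can switch to Normal (2 → 4). Not NE.
(Light, Deep): Alex can switch to Normal (1 → 2). Not NE.
(Normal, Normal): Bailey can switch to Thorough (2 → 9). Not NE.
(Normal, Thorough): Alex gets 4, best alternative 2; Bailey gets 9, best alternative 6. No profitable deviation — NE.
(Normal, Deep): Bailey can switch to Thorough (6 → 9). Not NE.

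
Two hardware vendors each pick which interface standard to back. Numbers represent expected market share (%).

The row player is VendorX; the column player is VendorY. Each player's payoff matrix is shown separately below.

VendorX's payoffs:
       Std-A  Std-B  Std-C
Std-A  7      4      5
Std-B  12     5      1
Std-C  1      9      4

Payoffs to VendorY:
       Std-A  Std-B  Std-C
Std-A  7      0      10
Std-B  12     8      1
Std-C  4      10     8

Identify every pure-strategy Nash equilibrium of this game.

(Std-A, Std-A): VendorX can switch to Std-B (7 → 12). Not NE.
(Std-A, Std-B): VendorX can switch to Std-B (4 → 5). Not NE.
(Std-A, Std-C): VendorX gets 5, best alternative 4; VendorY gets 10, best alternative 7. No profitable deviation — NE.
(Std-B, Std-A): VendorX gets 12, best alternative 7; VendorY gets 12, best alternative 8. No profitable deviation — NE.
(Std-B, Std-B): VendorX can switch to Std-C (5 → 9). Not NE.
(Std-B, Std-C): VendorX can switch to Std-A (1 → 5). Not NE.
(Std-C, Std-A): VendorX can switch to Std-A (1 → 7). Not NE.
(Std-C, Std-B): VendorX gets 9, best alternative 5; VendorY gets 10, best alternative 8. No profitable deviation — NE.
(Std-C, Std-C): VendorX can switch to Std-A (4 → 5). Not NE.

The pure Nash equilibria are (Std-A, Std-C) and (Std-B, Std-A) and (Std-C, Std-B).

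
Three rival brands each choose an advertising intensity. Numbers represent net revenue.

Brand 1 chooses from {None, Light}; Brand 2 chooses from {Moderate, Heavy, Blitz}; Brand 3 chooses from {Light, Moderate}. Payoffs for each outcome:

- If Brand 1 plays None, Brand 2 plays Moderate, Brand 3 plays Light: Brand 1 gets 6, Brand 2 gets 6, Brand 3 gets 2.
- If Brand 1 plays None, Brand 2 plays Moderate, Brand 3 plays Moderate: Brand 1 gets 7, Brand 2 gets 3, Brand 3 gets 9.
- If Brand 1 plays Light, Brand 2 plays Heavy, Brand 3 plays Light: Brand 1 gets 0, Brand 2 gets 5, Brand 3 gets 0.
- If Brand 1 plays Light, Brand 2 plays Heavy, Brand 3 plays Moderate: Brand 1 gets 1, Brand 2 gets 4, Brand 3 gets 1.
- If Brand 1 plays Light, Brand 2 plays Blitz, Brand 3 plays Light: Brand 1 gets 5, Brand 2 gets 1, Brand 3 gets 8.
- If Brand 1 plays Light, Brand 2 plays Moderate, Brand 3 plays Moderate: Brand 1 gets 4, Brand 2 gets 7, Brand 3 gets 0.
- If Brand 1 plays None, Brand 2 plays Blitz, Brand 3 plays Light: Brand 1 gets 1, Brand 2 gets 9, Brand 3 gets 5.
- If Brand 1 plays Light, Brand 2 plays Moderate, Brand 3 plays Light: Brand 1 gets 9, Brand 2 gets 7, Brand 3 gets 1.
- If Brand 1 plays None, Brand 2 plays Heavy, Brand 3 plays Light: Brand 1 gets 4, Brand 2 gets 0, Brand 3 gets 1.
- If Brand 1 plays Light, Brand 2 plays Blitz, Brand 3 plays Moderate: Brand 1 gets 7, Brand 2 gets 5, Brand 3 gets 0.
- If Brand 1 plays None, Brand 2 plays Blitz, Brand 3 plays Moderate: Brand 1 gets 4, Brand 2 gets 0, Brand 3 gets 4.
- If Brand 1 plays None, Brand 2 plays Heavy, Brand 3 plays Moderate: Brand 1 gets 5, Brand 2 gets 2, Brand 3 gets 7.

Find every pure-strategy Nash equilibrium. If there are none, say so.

(None, Moderate, Moderate); (Light, Moderate, Light)

Brand 1 against (Moderate, Light): payoffs 6, 9 → best response Light.
Brand 1 against (Moderate, Moderate): payoffs 7, 4 → best response None.
Brand 1 against (Heavy, Light): payoffs 4, 0 → best response None.
Brand 1 against (Heavy, Moderate): payoffs 5, 1 → best response None.
Brand 1 against (Blitz, Light): payoffs 1, 5 → best response Light.
Brand 1 against (Blitz, Moderate): payoffs 4, 7 → best response Light.
Brand 2 against (None, Light): payoffs 6, 0, 9 → best response Blitz.
Brand 2 against (None, Moderate): payoffs 3, 2, 0 → best response Moderate.
Brand 2 against (Light, Light): payoffs 7, 5, 1 → best response Moderate.
Brand 2 against (Light, Moderate): payoffs 7, 4, 5 → best response Moderate.
Brand 3 against (None, Moderate): payoffs 2, 9 → best response Moderate.
Brand 3 against (None, Heavy): payoffs 1, 7 → best response Moderate.
Brand 3 against (None, Blitz): payoffs 5, 4 → best response Light.
Brand 3 against (Light, Moderate): payoffs 1, 0 → best response Light.
Brand 3 against (Light, Heavy): payoffs 0, 1 → best response Moderate.
Brand 3 against (Light, Blitz): payoffs 8, 0 → best response Light.
Mutual best responses: (None, Moderate, Moderate); (Light, Moderate, Light).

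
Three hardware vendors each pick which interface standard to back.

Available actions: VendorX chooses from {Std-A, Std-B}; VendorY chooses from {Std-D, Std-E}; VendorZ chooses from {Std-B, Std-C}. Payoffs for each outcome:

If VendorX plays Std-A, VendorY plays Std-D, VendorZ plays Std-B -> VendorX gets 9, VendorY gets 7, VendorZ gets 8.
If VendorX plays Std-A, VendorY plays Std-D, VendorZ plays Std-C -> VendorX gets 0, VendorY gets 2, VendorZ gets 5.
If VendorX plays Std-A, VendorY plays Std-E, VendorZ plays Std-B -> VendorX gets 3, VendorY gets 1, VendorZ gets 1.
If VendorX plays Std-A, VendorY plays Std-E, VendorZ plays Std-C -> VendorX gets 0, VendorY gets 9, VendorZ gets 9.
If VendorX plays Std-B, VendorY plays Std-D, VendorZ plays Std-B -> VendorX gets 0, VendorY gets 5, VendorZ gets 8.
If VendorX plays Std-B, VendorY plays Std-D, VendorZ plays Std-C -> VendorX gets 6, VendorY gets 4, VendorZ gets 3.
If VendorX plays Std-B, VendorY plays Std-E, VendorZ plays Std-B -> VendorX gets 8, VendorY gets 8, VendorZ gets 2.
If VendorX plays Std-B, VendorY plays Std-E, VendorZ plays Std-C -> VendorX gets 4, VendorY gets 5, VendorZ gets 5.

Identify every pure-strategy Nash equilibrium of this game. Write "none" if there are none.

(Std-A, Std-D, Std-B): VendorX gets 9, best alternative 0; VendorY gets 7, best alternative 1; VendorZ gets 8, best alternative 5. No profitable deviation — NE.
(Std-A, Std-D, Std-C): VendorX can switch to Std-B (0 → 6). Not NE.
(Std-A, Std-E, Std-B): VendorX can switch to Std-B (3 → 8). Not NE.
(Std-A, Std-E, Std-C): VendorX can switch to Std-B (0 → 4). Not NE.
(Std-B, Std-D, Std-B): VendorX can switch to Std-A (0 → 9). Not NE.
(Std-B, Std-D, Std-C): VendorY can switch to Std-E (4 → 5). Not NE.
(Std-B, Std-E, Std-B): VendorZ can switch to Std-C (2 → 5). Not NE.
(Std-B, Std-E, Std-C): VendorX gets 4, best alternative 0; VendorY gets 5, best alternative 4; VendorZ gets 5, best alternative 2. No profitable deviation — NE.

Pure-strategy Nash equilibria: (Std-A, Std-D, Std-B); (Std-B, Std-E, Std-C)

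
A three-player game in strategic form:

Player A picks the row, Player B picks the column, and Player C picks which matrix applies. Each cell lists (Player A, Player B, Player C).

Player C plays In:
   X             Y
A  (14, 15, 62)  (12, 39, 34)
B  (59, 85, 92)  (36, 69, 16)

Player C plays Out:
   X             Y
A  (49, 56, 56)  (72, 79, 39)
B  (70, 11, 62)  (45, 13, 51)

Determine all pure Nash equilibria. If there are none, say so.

Check each profile: it is a Nash equilibrium iff no player can strictly gain by switching unilaterally.
(A, X, In): Player A can switch to B (14 → 59). Not NE.
(A, X, Out): Player A can switch to B (49 → 70). Not NE.
(A, Y, In): Player A can switch to B (12 → 36). Not NE.
(A, Y, Out): Player A gets 72, best alternative 45; Player B gets 79, best alternative 56; Player C gets 39, best alternative 34. No profitable deviation — NE.
(B, X, In): Player A gets 59, best alternative 14; Player B gets 85, best alternative 69; Player C gets 92, best alternative 62. No profitable deviation — NE.
(B, X, Out): Player B can switch to Y (11 → 13). Not NE.
(B, Y, In): Player B can switch to X (69 → 85). Not NE.
(B, Y, Out): Player A can switch to A (45 → 72). Not NE.

The pure Nash equilibria are (A, Y, Out), (B, X, In).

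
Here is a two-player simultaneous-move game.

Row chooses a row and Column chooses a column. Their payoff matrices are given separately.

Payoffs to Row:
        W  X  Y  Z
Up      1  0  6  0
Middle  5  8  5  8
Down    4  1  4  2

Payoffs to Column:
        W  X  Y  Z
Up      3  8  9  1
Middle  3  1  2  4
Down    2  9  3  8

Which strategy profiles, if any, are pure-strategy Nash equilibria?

The pure Nash equilibria are (Up, Y) and (Middle, Z).

Row against W: payoffs 1, 5, 4 → best response Middle.
Row against X: payoffs 0, 8, 1 → best response Middle.
Row against Y: payoffs 6, 5, 4 → best response Up.
Row against Z: payoffs 0, 8, 2 → best response Middle.
Column against Up: payoffs 3, 8, 9, 1 → best response Y.
Column against Middle: payoffs 3, 1, 2, 4 → best response Z.
Column against Down: payoffs 2, 9, 3, 8 → best response X.
Mutual best responses: (Up, Y); (Middle, Z).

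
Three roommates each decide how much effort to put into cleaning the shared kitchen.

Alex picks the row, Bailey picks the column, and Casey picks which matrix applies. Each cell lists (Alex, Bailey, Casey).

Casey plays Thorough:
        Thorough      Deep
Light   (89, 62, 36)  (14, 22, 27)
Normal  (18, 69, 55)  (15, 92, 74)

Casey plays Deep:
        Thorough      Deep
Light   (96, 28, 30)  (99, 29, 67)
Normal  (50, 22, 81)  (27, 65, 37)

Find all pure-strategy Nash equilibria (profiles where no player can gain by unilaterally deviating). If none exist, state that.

Pure-strategy Nash equilibria: (Light, Thorough, Thorough) and (Light, Deep, Deep) and (Normal, Deep, Thorough)

For each player, find the best response to each opponent profile; mutual best responses are the pure NE.
Alex against (Thorough, Thorough): payoffs 89, 18 → best response Light.
Alex against (Thorough, Deep): payoffs 96, 50 → best response Light.
Alex against (Deep, Thorough): payoffs 14, 15 → best response Normal.
Alex against (Deep, Deep): payoffs 99, 27 → best response Light.
Bailey against (Light, Thorough): payoffs 62, 22 → best response Thorough.
Bailey against (Light, Deep): payoffs 28, 29 → best response Deep.
Bailey against (Normal, Thorough): payoffs 69, 92 → best response Deep.
Bailey against (Normal, Deep): payoffs 22, 65 → best response Deep.
Casey against (Light, Thorough): payoffs 36, 30 → best response Thorough.
Casey against (Light, Deep): payoffs 27, 67 → best response Deep.
Casey against (Normal, Thorough): payoffs 55, 81 → best response Deep.
Casey against (Normal, Deep): payoffs 74, 37 → best response Thorough.
Mutual best responses: (Light, Thorough, Thorough); (Light, Deep, Deep); (Normal, Deep, Thorough).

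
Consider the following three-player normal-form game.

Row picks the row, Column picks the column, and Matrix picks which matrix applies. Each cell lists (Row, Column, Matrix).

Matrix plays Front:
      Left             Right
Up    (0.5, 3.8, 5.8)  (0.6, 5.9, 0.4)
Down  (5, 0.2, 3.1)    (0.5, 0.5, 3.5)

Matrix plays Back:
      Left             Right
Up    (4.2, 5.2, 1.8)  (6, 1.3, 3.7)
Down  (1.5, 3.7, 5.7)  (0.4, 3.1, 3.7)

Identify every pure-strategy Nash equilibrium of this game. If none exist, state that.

No pure-strategy Nash equilibrium.

(Up, Left, Front): Row can switch to Down (0.5 → 5). Not NE.
(Up, Left, Back): Matrix can switch to Front (1.8 → 5.8). Not NE.
(Up, Right, Front): Matrix can switch to Back (0.4 → 3.7). Not NE.
(Up, Right, Back): Column can switch to Left (1.3 → 5.2). Not NE.
(Down, Left, Front): Column can switch to Right (0.2 → 0.5). Not NE.
(Down, Left, Back): Row can switch to Up (1.5 → 4.2). Not NE.
(Down, Right, Front): Row can switch to Up (0.5 → 0.6). Not NE.
(Down, Right, Back): Row can switch to Up (0.4 → 6). Not NE.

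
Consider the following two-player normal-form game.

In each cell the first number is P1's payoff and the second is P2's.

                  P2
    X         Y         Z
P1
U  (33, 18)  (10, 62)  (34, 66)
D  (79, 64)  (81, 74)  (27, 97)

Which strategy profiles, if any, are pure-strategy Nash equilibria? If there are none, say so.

Pure NE: (U, Z)

P1 against X: payoffs 33, 79 → best response D.
P1 against Y: payoffs 10, 81 → best response D.
P1 against Z: payoffs 34, 27 → best response U.
P2 against U: payoffs 18, 62, 66 → best response Z.
P2 against D: payoffs 64, 74, 97 → best response Z.
Mutual best responses: (U, Z).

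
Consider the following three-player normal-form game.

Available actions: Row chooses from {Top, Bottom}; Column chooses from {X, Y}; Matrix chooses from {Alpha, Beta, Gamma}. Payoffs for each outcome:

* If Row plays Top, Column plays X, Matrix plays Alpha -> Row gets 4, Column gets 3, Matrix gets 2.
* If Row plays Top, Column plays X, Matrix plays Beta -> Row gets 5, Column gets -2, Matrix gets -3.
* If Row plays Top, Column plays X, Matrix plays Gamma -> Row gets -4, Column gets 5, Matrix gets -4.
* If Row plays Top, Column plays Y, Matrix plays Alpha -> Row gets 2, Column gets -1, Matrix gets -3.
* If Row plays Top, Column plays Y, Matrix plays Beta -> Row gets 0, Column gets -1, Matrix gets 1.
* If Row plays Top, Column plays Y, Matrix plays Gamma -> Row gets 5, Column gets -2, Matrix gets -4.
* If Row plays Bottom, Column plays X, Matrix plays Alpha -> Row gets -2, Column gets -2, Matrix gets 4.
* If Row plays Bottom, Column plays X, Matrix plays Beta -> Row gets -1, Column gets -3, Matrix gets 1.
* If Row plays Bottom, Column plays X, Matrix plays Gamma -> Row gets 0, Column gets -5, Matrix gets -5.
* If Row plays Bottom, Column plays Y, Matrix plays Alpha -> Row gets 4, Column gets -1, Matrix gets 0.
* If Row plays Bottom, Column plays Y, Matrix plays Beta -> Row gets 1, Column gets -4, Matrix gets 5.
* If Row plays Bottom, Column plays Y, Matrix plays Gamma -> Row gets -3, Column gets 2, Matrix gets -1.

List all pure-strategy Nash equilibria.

Pure NE: (Top, X, Alpha)

(Top, X, Alpha): Row gets 4, best alternative -2; Column gets 3, best alternative -1; Matrix gets 2, best alternative -3. No profitable deviation — NE.
(Top, X, Beta): Column can switch to Y (-2 → -1). Not NE.
(Top, X, Gamma): Row can switch to Bottom (-4 → 0). Not NE.
(Top, Y, Alpha): Row can switch to Bottom (2 → 4). Not NE.
(Top, Y, Beta): Row can switch to Bottom (0 → 1). Not NE.
(Top, Y, Gamma): Column can switch to X (-2 → 5). Not NE.
(Bottom, X, Alpha): Row can switch to Top (-2 → 4). Not NE.
(Bottom, X, Beta): Row can switch to Top (-1 → 5). Not NE.
(Bottom, X, Gamma): Column can switch to Y (-5 → 2). Not NE.
(The remaining 3 profiles each have a profitable deviation by the same check.)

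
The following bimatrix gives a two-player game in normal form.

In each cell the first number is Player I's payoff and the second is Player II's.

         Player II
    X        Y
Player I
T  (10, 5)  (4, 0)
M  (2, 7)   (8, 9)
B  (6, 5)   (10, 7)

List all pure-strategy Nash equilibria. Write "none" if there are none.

Player I against X: payoffs 10, 2, 6 → best response T.
Player I against Y: payoffs 4, 8, 10 → best response B.
Player II against T: payoffs 5, 0 → best response X.
Player II against M: payoffs 7, 9 → best response Y.
Player II against B: payoffs 5, 7 → best response Y.
Mutual best responses: (T, X); (B, Y).

(T, X) and (B, Y)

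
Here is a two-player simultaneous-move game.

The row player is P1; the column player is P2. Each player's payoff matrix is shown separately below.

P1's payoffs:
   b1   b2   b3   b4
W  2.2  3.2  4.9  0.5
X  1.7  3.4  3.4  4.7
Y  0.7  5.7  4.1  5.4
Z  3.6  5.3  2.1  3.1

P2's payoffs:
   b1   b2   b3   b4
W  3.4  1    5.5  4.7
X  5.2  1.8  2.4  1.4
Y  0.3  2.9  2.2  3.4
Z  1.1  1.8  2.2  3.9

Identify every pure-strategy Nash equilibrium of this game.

Mark each player's best response to every combination of opponents' strategies; a profile where every player is best-responding is a pure Nash equilibrium.
P1 against b1: payoffs 2.2, 1.7, 0.7, 3.6 → best response Z.
P1 against b2: payoffs 3.2, 3.4, 5.7, 5.3 → best response Y.
P1 against b3: payoffs 4.9, 3.4, 4.1, 2.1 → best response W.
P1 against b4: payoffs 0.5, 4.7, 5.4, 3.1 → best response Y.
P2 against W: payoffs 3.4, 1, 5.5, 4.7 → best response b3.
P2 against X: payoffs 5.2, 1.8, 2.4, 1.4 → best response b1.
P2 against Y: payoffs 0.3, 2.9, 2.2, 3.4 → best response b4.
P2 against Z: payoffs 1.1, 1.8, 2.2, 3.9 → best response b4.
Mutual best responses: (W, b3); (Y, b4).

The pure Nash equilibria are (W, b3) and (Y, b4).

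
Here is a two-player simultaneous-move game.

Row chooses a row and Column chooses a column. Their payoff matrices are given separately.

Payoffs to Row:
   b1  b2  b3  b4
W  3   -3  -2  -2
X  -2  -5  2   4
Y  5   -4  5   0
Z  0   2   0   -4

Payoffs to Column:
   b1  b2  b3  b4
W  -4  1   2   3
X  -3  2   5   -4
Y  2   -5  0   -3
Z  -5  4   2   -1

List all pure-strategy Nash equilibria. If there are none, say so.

Row against b1: payoffs 3, -2, 5, 0 → best response Y.
Row against b2: payoffs -3, -5, -4, 2 → best response Z.
Row against b3: payoffs -2, 2, 5, 0 → best response Y.
Row against b4: payoffs -2, 4, 0, -4 → best response X.
Column against W: payoffs -4, 1, 2, 3 → best response b4.
Column against X: payoffs -3, 2, 5, -4 → best response b3.
Column against Y: payoffs 2, -5, 0, -3 → best response b1.
Column against Z: payoffs -5, 4, 2, -1 → best response b2.
Mutual best responses: (Y, b1); (Z, b2).

The pure Nash equilibria are (Y, b1); (Z, b2).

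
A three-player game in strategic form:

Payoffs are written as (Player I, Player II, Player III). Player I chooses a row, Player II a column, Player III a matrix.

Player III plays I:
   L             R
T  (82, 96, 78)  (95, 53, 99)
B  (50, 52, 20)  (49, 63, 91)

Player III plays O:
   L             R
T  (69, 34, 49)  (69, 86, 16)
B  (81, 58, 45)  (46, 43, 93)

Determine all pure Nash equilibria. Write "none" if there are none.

Player I against (L, I): payoffs 82, 50 → best response T.
Player I against (L, O): payoffs 69, 81 → best response B.
Player I against (R, I): payoffs 95, 49 → best response T.
Player I against (R, O): payoffs 69, 46 → best response T.
Player II against (T, I): payoffs 96, 53 → best response L.
Player II against (T, O): payoffs 34, 86 → best response R.
Player II against (B, I): payoffs 52, 63 → best response R.
Player II against (B, O): payoffs 58, 43 → best response L.
Player III against (T, L): payoffs 78, 49 → best response I.
Player III against (T, R): payoffs 99, 16 → best response I.
Player III against (B, L): payoffs 20, 45 → best response O.
Player III against (B, R): payoffs 91, 93 → best response O.
Mutual best responses: (T, L, I); (B, L, O).

Pure-strategy Nash equilibria: (T, L, I); (B, L, O)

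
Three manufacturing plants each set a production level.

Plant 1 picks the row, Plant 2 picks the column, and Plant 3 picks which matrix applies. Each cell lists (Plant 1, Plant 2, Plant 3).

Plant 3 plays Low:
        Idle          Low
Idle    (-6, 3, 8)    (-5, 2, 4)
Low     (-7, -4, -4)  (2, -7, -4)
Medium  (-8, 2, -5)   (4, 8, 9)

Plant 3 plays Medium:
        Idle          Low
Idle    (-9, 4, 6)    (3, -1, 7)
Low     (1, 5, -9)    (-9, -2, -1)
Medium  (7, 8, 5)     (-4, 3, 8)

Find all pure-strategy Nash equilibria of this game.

For each player, find the best response to each opponent profile; mutual best responses are the pure NE.
Plant 1 against (Idle, Low): payoffs -6, -7, -8 → best response Idle.
Plant 1 against (Idle, Medium): payoffs -9, 1, 7 → best response Medium.
Plant 1 against (Low, Low): payoffs -5, 2, 4 → best response Medium.
Plant 1 against (Low, Medium): payoffs 3, -9, -4 → best response Idle.
Plant 2 against (Idle, Low): payoffs 3, 2 → best response Idle.
Plant 2 against (Idle, Medium): payoffs 4, -1 → best response Idle.
Plant 2 against (Low, Low): payoffs -4, -7 → best response Idle.
Plant 2 against (Low, Medium): payoffs 5, -2 → best response Idle.
Plant 2 against (Medium, Low): payoffs 2, 8 → best response Low.
Plant 2 against (Medium, Medium): payoffs 8, 3 → best response Idle.
Plant 3 against (Idle, Idle): payoffs 8, 6 → best response Low.
Plant 3 against (Idle, Low): payoffs 4, 7 → best response Medium.
Plant 3 against (Low, Idle): payoffs -4, -9 → best response Low.
Plant 3 against (Low, Low): payoffs -4, -1 → best response Medium.
Plant 3 against (Medium, Idle): payoffs -5, 5 → best response Medium.
Plant 3 against (Medium, Low): payoffs 9, 8 → best response Low.
Mutual best responses: (Idle, Idle, Low); (Medium, Idle, Medium); (Medium, Low, Low).

Pure-strategy Nash equilibria: (Idle, Idle, Low); (Medium, Idle, Medium); (Medium, Low, Low)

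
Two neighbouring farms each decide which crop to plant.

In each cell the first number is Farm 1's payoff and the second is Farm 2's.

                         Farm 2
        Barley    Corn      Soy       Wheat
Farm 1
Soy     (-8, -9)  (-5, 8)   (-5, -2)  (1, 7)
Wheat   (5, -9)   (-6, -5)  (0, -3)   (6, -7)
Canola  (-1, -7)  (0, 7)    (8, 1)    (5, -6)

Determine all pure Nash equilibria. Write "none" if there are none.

Farm 1 against Barley: payoffs -8, 5, -1 → best response Wheat.
Farm 1 against Corn: payoffs -5, -6, 0 → best response Canola.
Farm 1 against Soy: payoffs -5, 0, 8 → best response Canola.
Farm 1 against Wheat: payoffs 1, 6, 5 → best response Wheat.
Farm 2 against Soy: payoffs -9, 8, -2, 7 → best response Corn.
Farm 2 against Wheat: payoffs -9, -5, -3, -7 → best response Soy.
Farm 2 against Canola: payoffs -7, 7, 1, -6 → best response Corn.
Mutual best responses: (Canola, Corn).

(Canola, Corn)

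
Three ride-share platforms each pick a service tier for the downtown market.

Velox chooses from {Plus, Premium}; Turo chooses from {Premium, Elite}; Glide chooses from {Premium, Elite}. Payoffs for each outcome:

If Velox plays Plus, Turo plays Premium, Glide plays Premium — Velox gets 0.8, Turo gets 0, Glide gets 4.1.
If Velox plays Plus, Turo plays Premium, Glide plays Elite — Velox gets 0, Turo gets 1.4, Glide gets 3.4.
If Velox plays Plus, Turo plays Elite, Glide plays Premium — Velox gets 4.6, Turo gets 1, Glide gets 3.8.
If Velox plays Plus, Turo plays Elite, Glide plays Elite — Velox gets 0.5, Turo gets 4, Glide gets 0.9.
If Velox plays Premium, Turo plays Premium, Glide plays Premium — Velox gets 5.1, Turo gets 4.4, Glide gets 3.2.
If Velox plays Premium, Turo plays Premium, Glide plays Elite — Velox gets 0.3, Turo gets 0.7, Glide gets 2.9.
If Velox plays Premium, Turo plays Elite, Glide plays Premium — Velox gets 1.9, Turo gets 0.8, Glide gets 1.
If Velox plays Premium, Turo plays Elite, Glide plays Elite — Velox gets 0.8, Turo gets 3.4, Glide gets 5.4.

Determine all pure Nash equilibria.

The pure Nash equilibria are (Plus, Elite, Premium); (Premium, Premium, Premium); (Premium, Elite, Elite).

(Plus, Premium, Premium): Velox can switch to Premium (0.8 → 5.1). Not NE.
(Plus, Premium, Elite): Velox can switch to Premium (0 → 0.3). Not NE.
(Plus, Elite, Premium): Velox gets 4.6, best alternative 1.9; Turo gets 1, best alternative 0; Glide gets 3.8, best alternative 0.9. No profitable deviation — NE.
(Plus, Elite, Elite): Velox can switch to Premium (0.5 → 0.8). Not NE.
(Premium, Premium, Premium): Velox gets 5.1, best alternative 0.8; Turo gets 4.4, best alternative 0.8; Glide gets 3.2, best alternative 2.9. No profitable deviation — NE.
(Premium, Premium, Elite): Turo can switch to Elite (0.7 → 3.4). Not NE.
(Premium, Elite, Premium): Velox can switch to Plus (1.9 → 4.6). Not NE.
(Premium, Elite, Elite): Velox gets 0.8, best alternative 0.5; Turo gets 3.4, best alternative 0.7; Glide gets 5.4, best alternative 1. No profitable deviation — NE.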